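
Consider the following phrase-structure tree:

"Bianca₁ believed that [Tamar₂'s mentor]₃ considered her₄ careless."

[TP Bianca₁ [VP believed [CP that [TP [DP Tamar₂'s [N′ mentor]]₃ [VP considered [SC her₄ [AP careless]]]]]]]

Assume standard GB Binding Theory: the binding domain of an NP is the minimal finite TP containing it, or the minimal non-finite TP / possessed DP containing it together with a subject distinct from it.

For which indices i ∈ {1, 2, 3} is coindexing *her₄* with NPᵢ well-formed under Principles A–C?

{1, 2}

*her* is a pronoun, so Principle B applies: it must be free in its binding domain.
Binding domain of *her₄*: the embedded TP, whose subject is [Tamar₂'s mentor]₃.
*Bianca₁* c-commands the pronoun but from outside its binding domain, and is not c-commanded by it → coindexation permitted.
*Tamar₂* and the pronoun do not c-command one another → neither Principle B nor Principle C is at stake; coindexation permitted.
*[Tamar₂'s mentor]₃* c-commands the pronoun within its binding domain → coindexation would violate Principle B.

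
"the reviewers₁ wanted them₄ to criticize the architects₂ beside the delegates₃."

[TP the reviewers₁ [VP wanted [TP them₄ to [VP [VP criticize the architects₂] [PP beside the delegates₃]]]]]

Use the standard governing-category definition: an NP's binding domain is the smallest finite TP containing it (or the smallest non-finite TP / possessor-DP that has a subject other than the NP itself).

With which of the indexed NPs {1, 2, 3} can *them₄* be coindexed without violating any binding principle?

none

*them* is a pronoun, so Principle B applies: it must be free in its binding domain.
Binding domain of *them₄*: the matrix TP, whose subject is the reviewers₁.
*the reviewers₁* c-commands the pronoun within its binding domain → coindexation would violate Principle B.
*the architects₂*: the pronoun c-commands this R-expression → coindexation would violate Principle C on *the architects₂*.
*the delegates₃*: the pronoun c-commands this R-expression → coindexation would violate Principle C on *the delegates₃*.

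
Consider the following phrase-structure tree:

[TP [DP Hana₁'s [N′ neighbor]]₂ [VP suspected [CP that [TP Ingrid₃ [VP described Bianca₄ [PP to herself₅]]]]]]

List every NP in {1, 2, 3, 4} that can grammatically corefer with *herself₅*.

*herself* is an anaphor, so Principle A applies: it must be bound in its binding domain.
Binding domain of *herself₅*: the embedded TP, whose subject is Ingrid₃.
*Hana₁* does not c-command the anaphor → cannot bind it.
*[Hana₁'s neighbor]₂* c-commands the anaphor but is outside its binding domain → cannot satisfy Principle A.
*Ingrid₃* c-commands the anaphor within its binding domain → licit binder.
*Bianca₄* c-commands the anaphor within its binding domain → licit binder.

{3, 4}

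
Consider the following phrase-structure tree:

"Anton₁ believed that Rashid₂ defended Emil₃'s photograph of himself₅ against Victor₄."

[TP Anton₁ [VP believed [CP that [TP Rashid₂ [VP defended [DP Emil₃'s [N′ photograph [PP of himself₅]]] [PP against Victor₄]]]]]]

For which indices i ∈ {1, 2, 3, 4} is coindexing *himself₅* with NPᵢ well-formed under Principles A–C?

*himself* is an anaphor, so Principle A applies: it must be bound in its binding domain.
Binding domain of *himself₅*: the possessed DP, whose subject is Emil₃.
*Anton₁* c-commands the anaphor but is outside its binding domain → cannot satisfy Principle A.
*Rashid₂* c-commands the anaphor but is outside its binding domain → cannot satisfy Principle A.
*Emil₃* c-commands the anaphor within its binding domain → licit binder.
*Victor₄* does not c-command the anaphor → cannot bind it.

{3}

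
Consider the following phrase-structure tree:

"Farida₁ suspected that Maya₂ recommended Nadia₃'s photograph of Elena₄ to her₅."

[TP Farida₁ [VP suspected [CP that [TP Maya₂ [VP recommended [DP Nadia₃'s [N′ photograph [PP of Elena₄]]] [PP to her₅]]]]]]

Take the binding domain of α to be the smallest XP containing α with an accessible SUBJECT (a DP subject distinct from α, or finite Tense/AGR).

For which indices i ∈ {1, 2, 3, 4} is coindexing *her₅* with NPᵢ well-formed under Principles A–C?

{1, 3, 4}

*her* is a pronoun, so Principle B applies: it must be free in its binding domain.
Binding domain of *her₅*: the embedded TP, whose subject is Maya₂.
*Farida₁* c-commands the pronoun but from outside its binding domain, and is not c-commanded by it → coindexation permitted.
*Maya₂* c-commands the pronoun within its binding domain → coindexation would violate Principle B.
*Nadia₃* and the pronoun do not c-command one another → neither Principle B nor Principle C is at stake; coindexation permitted.
*Elena₄* and the pronoun do not c-command one another → neither Principle B nor Principle C is at stake; coindexation permitted.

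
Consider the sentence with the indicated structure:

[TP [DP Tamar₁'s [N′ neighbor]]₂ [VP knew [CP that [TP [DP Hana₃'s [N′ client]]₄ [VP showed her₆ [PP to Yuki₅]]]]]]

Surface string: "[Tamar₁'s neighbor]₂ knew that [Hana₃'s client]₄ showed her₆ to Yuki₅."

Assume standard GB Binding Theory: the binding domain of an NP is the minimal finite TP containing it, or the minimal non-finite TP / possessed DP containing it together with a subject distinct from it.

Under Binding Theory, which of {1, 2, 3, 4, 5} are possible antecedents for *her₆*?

{1, 2, 3}

*her* is a pronoun, so Principle B applies: it must be free in its binding domain.
Binding domain of *her₆*: the embedded TP, whose subject is [Hana₃'s client]₄.
*Tamar₁* and the pronoun do not c-command one another → neither Principle B nor Principle C is at stake; coindexation permitted.
*[Tamar₁'s neighbor]₂* c-commands the pronoun but from outside its binding domain, and is not c-commanded by it → coindexation permitted.
*Hana₃* and the pronoun do not c-command one another → neither Principle B nor Principle C is at stake; coindexation permitted.
*[Hana₃'s client]₄* c-commands the pronoun within its binding domain → coindexation would violate Principle B.
*Yuki₅*: the pronoun c-commands this R-expression → coindexation would violate Principle C on *Yuki₅*.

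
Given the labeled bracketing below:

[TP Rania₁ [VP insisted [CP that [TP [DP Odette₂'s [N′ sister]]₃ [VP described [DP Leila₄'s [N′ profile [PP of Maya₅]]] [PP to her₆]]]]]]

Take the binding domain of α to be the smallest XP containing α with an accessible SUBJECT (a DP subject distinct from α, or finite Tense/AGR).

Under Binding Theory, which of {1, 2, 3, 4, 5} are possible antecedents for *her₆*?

{1, 2, 4, 5}

*her* is a pronoun, so Principle B applies: it must be free in its binding domain.
Binding domain of *her₆*: the embedded TP, whose subject is [Odette₂'s sister]₃.
*Rania₁* c-commands the pronoun but from outside its binding domain, and is not c-commanded by it → coindexation permitted.
*Odette₂* and the pronoun do not c-command one another → neither Principle B nor Principle C is at stake; coindexation permitted.
*[Odette₂'s sister]₃* c-commands the pronoun within its binding domain → coindexation would violate Principle B.
*Leila₄* and the pronoun do not c-command one another → neither Principle B nor Principle C is at stake; coindexation permitted.
*Maya₅* and the pronoun do not c-command one another → neither Principle B nor Principle C is at stake; coindexation permitted.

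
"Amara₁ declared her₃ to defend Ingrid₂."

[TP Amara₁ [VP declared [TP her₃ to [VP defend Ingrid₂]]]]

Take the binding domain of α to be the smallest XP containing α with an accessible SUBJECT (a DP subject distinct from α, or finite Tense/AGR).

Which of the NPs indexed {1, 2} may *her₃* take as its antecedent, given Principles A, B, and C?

*her* is a pronoun, so Principle B applies: it must be free in its binding domain.
Binding domain of *her₃*: the matrix TP, whose subject is Amara₁.
*Amara₁* c-commands the pronoun within its binding domain → coindexation would violate Principle B.
*Ingrid₂*: the pronoun c-commands this R-expression → coindexation would violate Principle C on *Ingrid₂*.

none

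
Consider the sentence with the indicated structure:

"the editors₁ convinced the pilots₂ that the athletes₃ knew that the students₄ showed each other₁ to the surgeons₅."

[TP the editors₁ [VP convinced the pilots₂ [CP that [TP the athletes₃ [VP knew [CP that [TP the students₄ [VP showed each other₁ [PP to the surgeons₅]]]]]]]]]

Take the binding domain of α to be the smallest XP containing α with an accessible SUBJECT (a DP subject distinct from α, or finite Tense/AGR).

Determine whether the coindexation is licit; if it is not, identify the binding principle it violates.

Principle A

The two coindexed NPs are *the editors₁* and *each other₁*.
*each other₁* is an anaphor. Principle A requires it to be bound within its binding domain — the embedded TP, whose subject is the students₄.
Within that domain it is c-commanded by *the students₄*, which does not share its index.
*the editors₁* does c-command the anaphor, but from outside its binding domain.
The anaphor is unbound in its domain → Principle A violation.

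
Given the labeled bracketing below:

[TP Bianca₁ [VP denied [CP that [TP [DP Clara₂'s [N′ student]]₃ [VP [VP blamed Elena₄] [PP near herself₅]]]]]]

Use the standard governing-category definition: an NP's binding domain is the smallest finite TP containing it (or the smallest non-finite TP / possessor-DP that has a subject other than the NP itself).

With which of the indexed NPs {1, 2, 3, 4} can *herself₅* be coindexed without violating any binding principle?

*herself* is an anaphor, so Principle A applies: it must be bound in its binding domain.
Binding domain of *herself₅*: the embedded TP, whose subject is [Clara₂'s student]₃.
*Bianca₁* c-commands the anaphor but is outside its binding domain → cannot satisfy Principle A.
*Clara₂* does not c-command the anaphor → cannot bind it.
*[Clara₂'s student]₃* c-commands the anaphor within its binding domain → licit binder.
*Elena₄* does not c-command the anaphor → cannot bind it.

{3}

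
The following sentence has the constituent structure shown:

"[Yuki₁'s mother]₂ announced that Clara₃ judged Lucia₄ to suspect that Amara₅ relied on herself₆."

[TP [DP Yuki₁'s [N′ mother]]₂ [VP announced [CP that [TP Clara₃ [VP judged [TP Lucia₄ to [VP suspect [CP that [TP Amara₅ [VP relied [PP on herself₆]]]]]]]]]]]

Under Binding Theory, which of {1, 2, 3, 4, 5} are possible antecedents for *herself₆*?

*herself* is an anaphor, so Principle A applies: it must be bound in its binding domain.
Binding domain of *herself₆*: the embedded TP, whose subject is Amara₅.
*Yuki₁* does not c-command the anaphor → cannot bind it.
*[Yuki₁'s mother]₂* c-commands the anaphor but is outside its binding domain → cannot satisfy Principle A.
*Clara₃* c-commands the anaphor but is outside its binding domain → cannot satisfy Principle A.
*Lucia₄* c-commands the anaphor but is outside its binding domain → cannot satisfy Principle A.
*Amara₅* c-commands the anaphor within its binding domain → licit binder.

{5}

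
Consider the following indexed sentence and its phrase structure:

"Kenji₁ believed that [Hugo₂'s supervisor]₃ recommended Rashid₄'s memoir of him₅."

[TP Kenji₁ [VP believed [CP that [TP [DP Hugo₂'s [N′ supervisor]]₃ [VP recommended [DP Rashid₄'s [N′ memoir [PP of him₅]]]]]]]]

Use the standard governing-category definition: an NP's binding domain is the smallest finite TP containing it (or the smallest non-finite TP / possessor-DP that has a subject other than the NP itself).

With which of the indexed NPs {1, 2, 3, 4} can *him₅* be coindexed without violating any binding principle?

*him* is a pronoun, so Principle B applies: it must be free in its binding domain.
Binding domain of *him₅*: the possessed DP, whose subject is Rashid₄.
*Kenji₁* c-commands the pronoun but from outside its binding domain, and is not c-commanded by it → coindexation permitted.
*Hugo₂* and the pronoun do not c-command one another → neither Principle B nor Principle C is at stake; coindexation permitted.
*[Hugo₂'s supervisor]₃* c-commands the pronoun but from outside its binding domain, and is not c-commanded by it → coindexation permitted.
*Rashid₄* c-commands the pronoun within its binding domain → coindexation would violate Principle B.

{1, 2, 3}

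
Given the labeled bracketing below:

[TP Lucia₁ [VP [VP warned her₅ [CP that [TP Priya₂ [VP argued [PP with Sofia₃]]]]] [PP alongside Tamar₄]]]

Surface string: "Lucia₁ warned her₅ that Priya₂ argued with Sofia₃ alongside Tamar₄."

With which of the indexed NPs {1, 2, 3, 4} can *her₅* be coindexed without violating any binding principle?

*her* is a pronoun, so Principle B applies: it must be free in its binding domain.
Binding domain of *her₅*: the matrix TP, whose subject is Lucia₁.
*Lucia₁* c-commands the pronoun within its binding domain → coindexation would violate Principle B.
*Priya₂*: the pronoun c-commands this R-expression → coindexation would violate Principle C on *Priya₂*.
*Sofia₃*: the pronoun c-commands this R-expression → coindexation would violate Principle C on *Sofia₃*.
*Tamar₄* and the pronoun do not c-command one another → neither Principle B nor Principle C is at stake; coindexation permitted.

{4}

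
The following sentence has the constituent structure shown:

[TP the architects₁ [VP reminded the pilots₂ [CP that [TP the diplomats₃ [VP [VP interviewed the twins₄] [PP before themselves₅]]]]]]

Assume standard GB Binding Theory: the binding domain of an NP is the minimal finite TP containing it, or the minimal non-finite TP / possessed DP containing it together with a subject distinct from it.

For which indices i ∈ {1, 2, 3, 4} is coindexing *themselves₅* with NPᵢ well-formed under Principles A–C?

*themselves* is an anaphor, so Principle A applies: it must be bound in its binding domain.
Binding domain of *themselves₅*: the embedded TP, whose subject is the diplomats₃.
*the architects₁* c-commands the anaphor but is outside its binding domain → cannot satisfy Principle A.
*the pilots₂* c-commands the anaphor but is outside its binding domain → cannot satisfy Principle A.
*the diplomats₃* c-commands the anaphor within its binding domain → licit binder.
*the twins₄* does not c-command the anaphor → cannot bind it.

{3}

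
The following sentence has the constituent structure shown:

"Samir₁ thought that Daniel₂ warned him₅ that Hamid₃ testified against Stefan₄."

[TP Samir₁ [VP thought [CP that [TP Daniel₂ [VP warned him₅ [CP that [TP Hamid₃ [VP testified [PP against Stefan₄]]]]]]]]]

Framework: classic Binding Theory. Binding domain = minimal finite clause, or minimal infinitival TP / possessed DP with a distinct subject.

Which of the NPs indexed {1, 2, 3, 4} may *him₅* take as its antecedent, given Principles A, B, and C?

*him* is a pronoun, so Principle B applies: it must be free in its binding domain.
Binding domain of *him₅*: the embedded TP, whose subject is Daniel₂.
*Samir₁* c-commands the pronoun but from outside its binding domain, and is not c-commanded by it → coindexation permitted.
*Daniel₂* c-commands the pronoun within its binding domain → coindexation would violate Principle B.
*Hamid₃*: the pronoun c-commands this R-expression → coindexation would violate Principle C on *Hamid₃*.
*Stefan₄*: the pronoun c-commands this R-expression → coindexation would violate Principle C on *Stefan₄*.

{1}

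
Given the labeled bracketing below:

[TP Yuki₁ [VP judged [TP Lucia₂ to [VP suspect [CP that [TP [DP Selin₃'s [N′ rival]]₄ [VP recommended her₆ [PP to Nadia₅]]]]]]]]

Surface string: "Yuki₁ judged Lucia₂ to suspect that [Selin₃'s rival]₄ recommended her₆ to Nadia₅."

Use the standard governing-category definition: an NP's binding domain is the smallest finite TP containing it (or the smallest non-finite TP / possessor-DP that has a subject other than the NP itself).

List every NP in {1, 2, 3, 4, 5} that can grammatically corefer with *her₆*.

*her* is a pronoun, so Principle B applies: it must be free in its binding domain.
Binding domain of *her₆*: the embedded TP, whose subject is [Selin₃'s rival]₄.
*Yuki₁* c-commands the pronoun but from outside its binding domain, and is not c-commanded by it → coindexation permitted.
*Lucia₂* c-commands the pronoun but from outside its binding domain, and is not c-commanded by it → coindexation permitted.
*Selin₃* and the pronoun do not c-command one another → neither Principle B nor Principle C is at stake; coindexation permitted.
*[Selin₃'s rival]₄* c-commands the pronoun within its binding domain → coindexation would violate Principle B.
*Nadia₅*: the pronoun c-commands this R-expression → coindexation would violate Principle C on *Nadia₅*.

{1, 2, 3}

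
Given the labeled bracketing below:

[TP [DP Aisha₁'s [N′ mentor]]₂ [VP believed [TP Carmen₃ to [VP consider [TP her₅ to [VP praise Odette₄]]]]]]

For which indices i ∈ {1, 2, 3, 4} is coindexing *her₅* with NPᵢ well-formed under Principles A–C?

{1, 2}

*her* is a pronoun, so Principle B applies: it must be free in its binding domain.
Binding domain of *her₅*: the embedded TP, whose subject is Carmen₃.
*Aisha₁* and the pronoun do not c-command one another → neither Principle B nor Principle C is at stake; coindexation permitted.
*[Aisha₁'s mentor]₂* c-commands the pronoun but from outside its binding domain, and is not c-commanded by it → coindexation permitted.
*Carmen₃* c-commands the pronoun within its binding domain → coindexation would violate Principle B.
*Odette₄*: the pronoun c-commands this R-expression → coindexation would violate Principle C on *Odette₄*.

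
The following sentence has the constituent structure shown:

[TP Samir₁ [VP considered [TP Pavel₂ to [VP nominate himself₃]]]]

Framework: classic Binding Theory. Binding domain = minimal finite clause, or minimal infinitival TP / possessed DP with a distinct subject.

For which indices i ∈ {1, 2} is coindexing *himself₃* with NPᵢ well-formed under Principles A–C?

*himself* is an anaphor, so Principle A applies: it must be bound in its binding domain.
Binding domain of *himself₃*: the embedded TP, whose subject is Pavel₂.
*Samir₁* c-commands the anaphor but is outside its binding domain → cannot satisfy Principle A.
*Pavel₂* c-commands the anaphor within its binding domain → licit binder.

{2}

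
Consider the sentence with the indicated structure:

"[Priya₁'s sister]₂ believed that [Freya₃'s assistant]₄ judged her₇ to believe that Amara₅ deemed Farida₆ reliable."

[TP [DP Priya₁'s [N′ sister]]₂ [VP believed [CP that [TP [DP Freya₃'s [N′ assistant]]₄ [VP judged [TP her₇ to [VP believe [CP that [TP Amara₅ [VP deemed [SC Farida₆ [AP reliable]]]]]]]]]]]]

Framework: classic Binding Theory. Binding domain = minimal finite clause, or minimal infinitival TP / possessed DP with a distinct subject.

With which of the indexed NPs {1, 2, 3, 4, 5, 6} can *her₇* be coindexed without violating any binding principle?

{1, 2, 3}

*her* is a pronoun, so Principle B applies: it must be free in its binding domain.
Binding domain of *her₇*: the embedded TP, whose subject is [Freya₃'s assistant]₄.
*Priya₁* and the pronoun do not c-command one another → neither Principle B nor Principle C is at stake; coindexation permitted.
*[Priya₁'s sister]₂* c-commands the pronoun but from outside its binding domain, and is not c-commanded by it → coindexation permitted.
*Freya₃* and the pronoun do not c-command one another → neither Principle B nor Principle C is at stake; coindexation permitted.
*[Freya₃'s assistant]₄* c-commands the pronoun within its binding domain → coindexation would violate Principle B.
*Amara₅*: the pronoun c-commands this R-expression → coindexation would violate Principle C on *Amara₅*.
*Farida₆*: the pronoun c-commands this R-expression → coindexation would violate Principle C on *Farida₆*.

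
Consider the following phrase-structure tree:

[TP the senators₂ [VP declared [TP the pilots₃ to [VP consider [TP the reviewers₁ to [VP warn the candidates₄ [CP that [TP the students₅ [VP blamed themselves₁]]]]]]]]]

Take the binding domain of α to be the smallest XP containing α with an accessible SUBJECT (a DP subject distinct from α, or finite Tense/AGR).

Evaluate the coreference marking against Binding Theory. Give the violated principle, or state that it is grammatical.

The two coindexed NPs are *the reviewers₁* and *themselves₁*.
*themselves₁* is an anaphor. Principle A requires it to be bound within its binding domain — the embedded TP, whose subject is the students₅.
Within that domain it is c-commanded by *the students₅*, which does not share its index.
*the reviewers₁* does c-command the anaphor, but from outside its binding domain.
The anaphor is unbound in its domain → Principle A violation.

Principle A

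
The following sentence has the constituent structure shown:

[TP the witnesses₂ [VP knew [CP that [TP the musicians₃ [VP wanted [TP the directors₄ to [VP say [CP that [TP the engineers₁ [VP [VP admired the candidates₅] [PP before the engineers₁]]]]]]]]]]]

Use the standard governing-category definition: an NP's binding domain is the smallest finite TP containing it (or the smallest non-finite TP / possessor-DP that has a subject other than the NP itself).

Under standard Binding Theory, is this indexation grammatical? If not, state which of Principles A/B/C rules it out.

Principle C

The two coindexed NPs are *the engineers₁* (the lower occurrence) and *the engineers₁* (the higher occurrence).
*the engineers₁* (the lower occurrence) is an R-expression. Principle C requires it to be free everywhere.
*the engineers₁* (the higher occurrence) c-commands it and carries the same index.
The R-expression is bound → Principle C violation.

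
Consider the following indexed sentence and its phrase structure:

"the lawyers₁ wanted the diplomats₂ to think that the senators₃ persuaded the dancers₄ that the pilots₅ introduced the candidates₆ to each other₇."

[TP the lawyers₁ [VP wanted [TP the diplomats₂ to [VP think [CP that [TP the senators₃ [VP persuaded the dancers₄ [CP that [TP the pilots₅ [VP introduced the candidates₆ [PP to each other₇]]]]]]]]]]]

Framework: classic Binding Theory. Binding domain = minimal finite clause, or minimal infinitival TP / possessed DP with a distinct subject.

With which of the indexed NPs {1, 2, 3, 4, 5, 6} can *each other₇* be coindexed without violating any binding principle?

*each other* is an anaphor, so Principle A applies: it must be bound in its binding domain.
Binding domain of *each other₇*: the embedded TP, whose subject is the pilots₅.
*the lawyers₁* c-commands the anaphor but is outside its binding domain → cannot satisfy Principle A.
*the diplomats₂* c-commands the anaphor but is outside its binding domain → cannot satisfy Principle A.
*the senators₃* c-commands the anaphor but is outside its binding domain → cannot satisfy Principle A.
*the dancers₄* c-commands the anaphor but is outside its binding domain → cannot satisfy Principle A.
*the pilots₅* c-commands the anaphor within its binding domain → licit binder.
*the candidates₆* c-commands the anaphor within its binding domain → licit binder.

{5, 6}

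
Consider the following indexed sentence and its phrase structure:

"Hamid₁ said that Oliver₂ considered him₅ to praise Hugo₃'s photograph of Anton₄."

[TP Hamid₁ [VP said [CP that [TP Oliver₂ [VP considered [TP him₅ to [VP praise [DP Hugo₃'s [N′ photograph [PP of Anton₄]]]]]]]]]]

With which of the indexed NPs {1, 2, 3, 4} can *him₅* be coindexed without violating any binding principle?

{1}

*him* is a pronoun, so Principle B applies: it must be free in its binding domain.
Binding domain of *him₅*: the embedded TP, whose subject is Oliver₂.
*Hamid₁* c-commands the pronoun but from outside its binding domain, and is not c-commanded by it → coindexation permitted.
*Oliver₂* c-commands the pronoun within its binding domain → coindexation would violate Principle B.
*Hugo₃*: the pronoun c-commands this R-expression → coindexation would violate Principle C on *Hugo₃*.
*Anton₄*: the pronoun c-commands this R-expression → coindexation would violate Principle C on *Anton₄*.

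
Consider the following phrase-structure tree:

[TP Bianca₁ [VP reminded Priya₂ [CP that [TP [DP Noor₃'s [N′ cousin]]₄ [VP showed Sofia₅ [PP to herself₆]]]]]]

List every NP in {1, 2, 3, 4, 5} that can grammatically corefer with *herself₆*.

*herself* is an anaphor, so Principle A applies: it must be bound in its binding domain.
Binding domain of *herself₆*: the embedded TP, whose subject is [Noor₃'s cousin]₄.
*Bianca₁* c-commands the anaphor but is outside its binding domain → cannot satisfy Principle A.
*Priya₂* c-commands the anaphor but is outside its binding domain → cannot satisfy Principle A.
*Noor₃* does not c-command the anaphor → cannot bind it.
*[Noor₃'s cousin]₄* c-commands the anaphor within its binding domain → licit binder.
*Sofia₅* c-commands the anaphor within its binding domain → licit binder.

{4, 5}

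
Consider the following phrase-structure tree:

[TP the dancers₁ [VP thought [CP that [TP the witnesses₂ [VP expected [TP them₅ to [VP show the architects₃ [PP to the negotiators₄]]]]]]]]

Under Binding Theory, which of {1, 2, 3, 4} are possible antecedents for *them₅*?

{1}

*them* is a pronoun, so Principle B applies: it must be free in its binding domain.
Binding domain of *them₅*: the embedded TP, whose subject is the witnesses₂.
*the dancers₁* c-commands the pronoun but from outside its binding domain, and is not c-commanded by it → coindexation permitted.
*the witnesses₂* c-commands the pronoun within its binding domain → coindexation would violate Principle B.
*the architects₃*: the pronoun c-commands this R-expression → coindexation would violate Principle C on *the architects₃*.
*the negotiators₄*: the pronoun c-commands this R-expression → coindexation would violate Principle C on *the negotiators₄*.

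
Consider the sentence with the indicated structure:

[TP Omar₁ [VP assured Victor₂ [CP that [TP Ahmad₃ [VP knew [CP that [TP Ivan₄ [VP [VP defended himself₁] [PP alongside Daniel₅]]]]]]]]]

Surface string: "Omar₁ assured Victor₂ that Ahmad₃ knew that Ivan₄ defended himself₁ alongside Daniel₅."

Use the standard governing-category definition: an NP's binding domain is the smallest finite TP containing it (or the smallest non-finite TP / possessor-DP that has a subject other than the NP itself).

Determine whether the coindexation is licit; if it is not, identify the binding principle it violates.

Principle A

The two coindexed NPs are *Omar₁* and *himself₁*.
*himself₁* is an anaphor. Principle A requires it to be bound within its binding domain — the embedded TP, whose subject is Ivan₄.
Within that domain it is c-commanded by *Ivan₄*, which does not share its index.
*Omar₁* does c-command the anaphor, but from outside its binding domain.
The anaphor is unbound in its domain → Principle A violation.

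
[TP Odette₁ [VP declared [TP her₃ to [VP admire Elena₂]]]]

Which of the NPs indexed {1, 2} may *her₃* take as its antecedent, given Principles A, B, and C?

none

*her* is a pronoun, so Principle B applies: it must be free in its binding domain.
Binding domain of *her₃*: the matrix TP, whose subject is Odette₁.
*Odette₁* c-commands the pronoun within its binding domain → coindexation would violate Principle B.
*Elena₂*: the pronoun c-commands this R-expression → coindexation would violate Principle C on *Elena₂*.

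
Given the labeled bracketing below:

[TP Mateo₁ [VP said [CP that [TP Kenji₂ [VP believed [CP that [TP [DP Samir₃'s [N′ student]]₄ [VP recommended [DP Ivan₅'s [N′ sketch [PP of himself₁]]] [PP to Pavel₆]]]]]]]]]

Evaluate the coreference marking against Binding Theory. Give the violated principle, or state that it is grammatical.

Principle A

The two coindexed NPs are *Mateo₁* and *himself₁*.
*himself₁* is an anaphor. Principle A requires it to be bound within its binding domain — the possessed DP, whose subject is Ivan₅.
Within that domain it is c-commanded by *Ivan₅*, which does not share its index.
*Mateo₁* does c-command the anaphor, but from outside its binding domain.
The anaphor is unbound in its domain → Principle A violation.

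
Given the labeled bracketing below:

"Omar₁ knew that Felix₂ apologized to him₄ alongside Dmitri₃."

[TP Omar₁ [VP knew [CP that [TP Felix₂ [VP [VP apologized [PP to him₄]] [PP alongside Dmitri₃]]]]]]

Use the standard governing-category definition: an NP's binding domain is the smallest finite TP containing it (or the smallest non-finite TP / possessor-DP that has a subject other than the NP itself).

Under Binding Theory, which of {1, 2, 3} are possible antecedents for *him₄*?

*him* is a pronoun, so Principle B applies: it must be free in its binding domain.
Binding domain of *him₄*: the embedded TP, whose subject is Felix₂.
*Omar₁* c-commands the pronoun but from outside its binding domain, and is not c-commanded by it → coindexation permitted.
*Felix₂* c-commands the pronoun within its binding domain → coindexation would violate Principle B.
*Dmitri₃* and the pronoun do not c-command one another → neither Principle B nor Principle C is at stake; coindexation permitted.

{1, 3}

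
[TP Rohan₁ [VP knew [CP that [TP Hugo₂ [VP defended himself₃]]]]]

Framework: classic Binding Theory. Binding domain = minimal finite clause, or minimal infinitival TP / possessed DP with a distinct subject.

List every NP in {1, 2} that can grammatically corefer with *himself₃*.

*himself* is an anaphor, so Principle A applies: it must be bound in its binding domain.
Binding domain of *himself₃*: the embedded TP, whose subject is Hugo₂.
*Rohan₁* c-commands the anaphor but is outside its binding domain → cannot satisfy Principle A.
*Hugo₂* c-commands the anaphor within its binding domain → licit binder.

{2}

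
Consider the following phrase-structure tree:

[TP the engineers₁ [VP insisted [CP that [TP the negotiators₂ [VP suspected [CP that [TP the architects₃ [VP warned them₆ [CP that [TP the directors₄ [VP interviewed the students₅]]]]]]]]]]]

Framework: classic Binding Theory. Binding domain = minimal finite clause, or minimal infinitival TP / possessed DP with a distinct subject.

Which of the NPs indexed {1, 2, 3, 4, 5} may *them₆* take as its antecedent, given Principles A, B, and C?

*them* is a pronoun, so Principle B applies: it must be free in its binding domain.
Binding domain of *them₆*: the embedded TP, whose subject is the architects₃.
*the engineers₁* c-commands the pronoun but from outside its binding domain, and is not c-commanded by it → coindexation permitted.
*the negotiators₂* c-commands the pronoun but from outside its binding domain, and is not c-commanded by it → coindexation permitted.
*the architects₃* c-commands the pronoun within its binding domain → coindexation would violate Principle B.
*the directors₄*: the pronoun c-commands this R-expression → coindexation would violate Principle C on *the directors₄*.
*the students₅*: the pronoun c-commands this R-expression → coindexation would violate Principle C on *the students₅*.

{1, 2}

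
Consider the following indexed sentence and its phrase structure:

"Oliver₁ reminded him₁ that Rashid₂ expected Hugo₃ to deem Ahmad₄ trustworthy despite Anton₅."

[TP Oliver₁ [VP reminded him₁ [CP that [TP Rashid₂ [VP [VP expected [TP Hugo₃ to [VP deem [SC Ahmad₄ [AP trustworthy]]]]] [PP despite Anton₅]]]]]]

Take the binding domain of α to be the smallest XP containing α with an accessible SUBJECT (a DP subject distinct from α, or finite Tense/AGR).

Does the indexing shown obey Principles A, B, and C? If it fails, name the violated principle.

The two coindexed NPs are *Oliver₁* and *him₁*.
*him₁* is a pronoun. Its binding domain is the matrix TP, whose subject is Oliver₁.
*Oliver₁* c-commands it within that domain and carries the same index.
The pronoun is locally bound → Principle B violation.

Principle B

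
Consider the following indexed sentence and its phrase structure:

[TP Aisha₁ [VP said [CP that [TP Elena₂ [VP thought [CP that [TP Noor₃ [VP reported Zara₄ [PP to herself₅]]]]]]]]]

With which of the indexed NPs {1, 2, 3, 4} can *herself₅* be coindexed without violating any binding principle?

*herself* is an anaphor, so Principle A applies: it must be bound in its binding domain.
Binding domain of *herself₅*: the embedded TP, whose subject is Noor₃.
*Aisha₁* c-commands the anaphor but is outside its binding domain → cannot satisfy Principle A.
*Elena₂* c-commands the anaphor but is outside its binding domain → cannot satisfy Principle A.
*Noor₃* c-commands the anaphor within its binding domain → licit binder.
*Zara₄* c-commands the anaphor within its binding domain → licit binder.

{3, 4}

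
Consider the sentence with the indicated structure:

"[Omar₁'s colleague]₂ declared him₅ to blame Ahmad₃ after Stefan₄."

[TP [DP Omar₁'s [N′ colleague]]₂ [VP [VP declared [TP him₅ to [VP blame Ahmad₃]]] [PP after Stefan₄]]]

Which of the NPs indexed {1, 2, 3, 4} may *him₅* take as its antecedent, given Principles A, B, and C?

*him* is a pronoun, so Principle B applies: it must be free in its binding domain.
Binding domain of *him₅*: the matrix TP, whose subject is [Omar₁'s colleague]₂.
*Omar₁* and the pronoun do not c-command one another → neither Principle B nor Principle C is at stake; coindexation permitted.
*[Omar₁'s colleague]₂* c-commands the pronoun within its binding domain → coindexation would violate Principle B.
*Ahmad₃*: the pronoun c-commands this R-expression → coindexation would violate Principle C on *Ahmad₃*.
*Stefan₄* and the pronoun do not c-command one another → neither Principle B nor Principle C is at stake; coindexation permitted.

{1, 4}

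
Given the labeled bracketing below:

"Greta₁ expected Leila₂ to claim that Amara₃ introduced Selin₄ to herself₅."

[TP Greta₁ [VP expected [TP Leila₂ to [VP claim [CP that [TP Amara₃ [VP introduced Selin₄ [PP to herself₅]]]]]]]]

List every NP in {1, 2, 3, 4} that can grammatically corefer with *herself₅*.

{3, 4}

*herself* is an anaphor, so Principle A applies: it must be bound in its binding domain.
Binding domain of *herself₅*: the embedded TP, whose subject is Amara₃.
*Greta₁* c-commands the anaphor but is outside its binding domain → cannot satisfy Principle A.
*Leila₂* c-commands the anaphor but is outside its binding domain → cannot satisfy Principle A.
*Amara₃* c-commands the anaphor within its binding domain → licit binder.
*Selin₄* c-commands the anaphor within its binding domain → licit binder.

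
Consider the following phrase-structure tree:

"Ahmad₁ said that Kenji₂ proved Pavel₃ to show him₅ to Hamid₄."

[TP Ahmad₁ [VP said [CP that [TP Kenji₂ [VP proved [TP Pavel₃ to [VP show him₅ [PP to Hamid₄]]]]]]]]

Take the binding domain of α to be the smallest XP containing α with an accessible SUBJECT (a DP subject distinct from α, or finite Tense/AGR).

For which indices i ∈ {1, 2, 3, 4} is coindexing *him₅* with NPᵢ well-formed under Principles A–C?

{1, 2}

*him* is a pronoun, so Principle B applies: it must be free in its binding domain.
Binding domain of *him₅*: the embedded TP, whose subject is Pavel₃.
*Ahmad₁* c-commands the pronoun but from outside its binding domain, and is not c-commanded by it → coindexation permitted.
*Kenji₂* c-commands the pronoun but from outside its binding domain, and is not c-commanded by it → coindexation permitted.
*Pavel₃* c-commands the pronoun within its binding domain → coindexation would violate Principle B.
*Hamid₄*: the pronoun c-commands this R-expression → coindexation would violate Principle C on *Hamid₄*.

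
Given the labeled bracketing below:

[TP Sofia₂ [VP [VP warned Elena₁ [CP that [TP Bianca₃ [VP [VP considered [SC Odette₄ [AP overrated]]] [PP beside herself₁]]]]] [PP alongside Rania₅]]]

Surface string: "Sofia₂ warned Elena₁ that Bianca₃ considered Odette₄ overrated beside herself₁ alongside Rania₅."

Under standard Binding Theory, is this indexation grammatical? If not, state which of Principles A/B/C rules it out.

Principle A

The two coindexed NPs are *Elena₁* and *herself₁*.
*herself₁* is an anaphor. Principle A requires it to be bound within its binding domain — the embedded TP, whose subject is Bianca₃.
Within that domain it is c-commanded by *Bianca₃*, which does not share its index.
*Elena₁* does c-command the anaphor, but from outside its binding domain.
The anaphor is unbound in its domain → Principle A violation.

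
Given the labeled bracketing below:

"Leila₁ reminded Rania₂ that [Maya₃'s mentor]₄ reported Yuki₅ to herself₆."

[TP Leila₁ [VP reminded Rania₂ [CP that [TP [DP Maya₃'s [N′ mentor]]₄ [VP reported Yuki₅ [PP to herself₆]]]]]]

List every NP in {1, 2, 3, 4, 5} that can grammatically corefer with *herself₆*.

*herself* is an anaphor, so Principle A applies: it must be bound in its binding domain.
Binding domain of *herself₆*: the embedded TP, whose subject is [Maya₃'s mentor]₄.
*Leila₁* c-commands the anaphor but is outside its binding domain → cannot satisfy Principle A.
*Rania₂* c-commands the anaphor but is outside its binding domain → cannot satisfy Principle A.
*Maya₃* does not c-command the anaphor → cannot bind it.
*[Maya₃'s mentor]₄* c-commands the anaphor within its binding domain → licit binder.
*Yuki₅* c-commands the anaphor within its binding domain → licit binder.

{4, 5}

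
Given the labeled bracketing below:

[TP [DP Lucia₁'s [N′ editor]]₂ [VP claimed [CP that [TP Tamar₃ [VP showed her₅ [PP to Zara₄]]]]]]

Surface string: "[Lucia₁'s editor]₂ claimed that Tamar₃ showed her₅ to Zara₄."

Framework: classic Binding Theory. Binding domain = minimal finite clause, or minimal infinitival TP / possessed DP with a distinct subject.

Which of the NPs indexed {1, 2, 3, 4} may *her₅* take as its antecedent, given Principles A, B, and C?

{1, 2}

*her* is a pronoun, so Principle B applies: it must be free in its binding domain.
Binding domain of *her₅*: the embedded TP, whose subject is Tamar₃.
*Lucia₁* and the pronoun do not c-command one another → neither Principle B nor Principle C is at stake; coindexation permitted.
*[Lucia₁'s editor]₂* c-commands the pronoun but from outside its binding domain, and is not c-commanded by it → coindexation permitted.
*Tamar₃* c-commands the pronoun within its binding domain → coindexation would violate Principle B.
*Zara₄*: the pronoun c-commands this R-expression → coindexation would violate Principle C on *Zara₄*.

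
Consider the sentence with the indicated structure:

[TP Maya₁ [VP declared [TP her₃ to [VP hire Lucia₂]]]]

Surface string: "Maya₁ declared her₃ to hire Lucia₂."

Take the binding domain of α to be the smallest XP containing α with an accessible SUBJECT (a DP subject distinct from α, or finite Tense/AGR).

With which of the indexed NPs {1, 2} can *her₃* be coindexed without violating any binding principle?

*her* is a pronoun, so Principle B applies: it must be free in its binding domain.
Binding domain of *her₃*: the matrix TP, whose subject is Maya₁.
*Maya₁* c-commands the pronoun within its binding domain → coindexation would violate Principle B.
*Lucia₂*: the pronoun c-commands this R-expression → coindexation would violate Principle C on *Lucia₂*.

none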